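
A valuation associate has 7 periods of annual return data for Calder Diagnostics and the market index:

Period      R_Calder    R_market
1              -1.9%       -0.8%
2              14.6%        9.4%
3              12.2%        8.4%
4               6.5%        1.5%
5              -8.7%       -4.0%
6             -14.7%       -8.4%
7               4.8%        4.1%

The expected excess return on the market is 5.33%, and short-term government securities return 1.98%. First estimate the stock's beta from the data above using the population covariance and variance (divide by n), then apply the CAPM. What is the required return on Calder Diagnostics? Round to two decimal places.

10.72%

Mean R_i = (-1.9 + 14.6 + 12.2 + 6.5 − 8.7 − 14.7 + 4.8) / 7 = 1.8286%
Mean R_m = (-0.8 + 9.4 + 8.4 + 1.5 − 4.0 − 8.4 + 4.1) / 7 = 1.4571%
Σ(R_i − R̄_i)(R_m − R̄_m) = 410.2986  ⇒  Cov = 410.2986 / 7 = 58.6141
Σ(R_m − R̄_m)² = 250.3171  ⇒  Var(R_m) = 250.3171 / 7 = 35.7596
β = Cov / Var(R_m) = 58.6141 / 35.7596 = 1.6391
E(R) = R_f + β × MRP = 1.98% + 1.6391 × 5.33% = 10.72%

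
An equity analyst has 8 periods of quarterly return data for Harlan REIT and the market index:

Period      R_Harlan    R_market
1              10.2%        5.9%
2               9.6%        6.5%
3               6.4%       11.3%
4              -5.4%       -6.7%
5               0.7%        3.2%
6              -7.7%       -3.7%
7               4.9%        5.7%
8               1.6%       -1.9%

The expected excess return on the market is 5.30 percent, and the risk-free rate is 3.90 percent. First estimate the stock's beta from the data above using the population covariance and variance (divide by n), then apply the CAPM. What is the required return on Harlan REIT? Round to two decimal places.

Mean R_i = (10.2 + 9.6 + 6.4 − 5.4 + 0.7 − 7.7 + 4.9 + 1.6) / 8 = 2.5375%
Mean R_m = (5.9 + 6.5 + 11.3 − 6.7 + 3.2 − 3.7 + 5.7 − 1.9) / 8 = 2.5375%
Σ(R_i − R̄_i)(R_m − R̄_m) = 235.1888  ⇒  Cov = 235.1888 / 8 = 29.3986
Σ(R_m − R̄_m)² = 258.1588  ⇒  Var(R_m) = 258.1588 / 8 = 32.2699
β = Cov / Var(R_m) = 29.3986 / 32.2699 = 0.9110
E(R) = R_f + β × MRP = 3.90% + 0.9110 × 5.30% = 8.73%

8.73%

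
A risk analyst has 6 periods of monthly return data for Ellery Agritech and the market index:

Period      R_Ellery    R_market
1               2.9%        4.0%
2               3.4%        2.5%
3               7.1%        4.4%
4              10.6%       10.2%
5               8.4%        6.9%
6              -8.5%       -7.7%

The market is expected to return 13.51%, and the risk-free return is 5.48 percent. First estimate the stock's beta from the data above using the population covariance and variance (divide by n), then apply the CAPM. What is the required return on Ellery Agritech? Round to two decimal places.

Mean R_i = (2.9 + 3.4 + 7.1 + 10.6 + 8.4 − 8.5) / 6 = 3.9833%
Mean R_m = (4.0 + 2.5 + 4.4 + 10.2 + 6.9 − 7.7) / 6 = 3.3833%
Σ(R_i − R̄_i)(R_m − R̄_m) = 202.0083  ⇒  Cov = 202.0083 / 6 = 33.6681
Σ(R_m − R̄_m)² = 183.8683  ⇒  Var(R_m) = 183.8683 / 6 = 30.6447
β = Cov / Var(R_m) = 33.6681 / 30.6447 = 1.0987
MRP = 13.51% − 5.48% = 8.03%
E(R) = R_f + β × MRP = 5.48% + 1.0987 × 8.03% = 14.30%

14.30%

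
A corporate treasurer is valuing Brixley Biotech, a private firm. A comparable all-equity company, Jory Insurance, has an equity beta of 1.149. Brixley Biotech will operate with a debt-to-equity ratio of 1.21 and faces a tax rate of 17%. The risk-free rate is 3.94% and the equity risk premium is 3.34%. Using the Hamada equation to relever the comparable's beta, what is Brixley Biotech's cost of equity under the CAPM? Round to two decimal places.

β_L = β_U × [1 + (1 − t)(D/E)] = 1.149 × [1 + (1 − 0.17) × 1.21]
    = 1.149 × [1 + 0.83 × 1.21] = 1.149 × 2.0043 = 2.3029
E(R) = R_f + β_L × MRP = 3.94% + 2.3029 × 3.34% = 11.63%

11.63%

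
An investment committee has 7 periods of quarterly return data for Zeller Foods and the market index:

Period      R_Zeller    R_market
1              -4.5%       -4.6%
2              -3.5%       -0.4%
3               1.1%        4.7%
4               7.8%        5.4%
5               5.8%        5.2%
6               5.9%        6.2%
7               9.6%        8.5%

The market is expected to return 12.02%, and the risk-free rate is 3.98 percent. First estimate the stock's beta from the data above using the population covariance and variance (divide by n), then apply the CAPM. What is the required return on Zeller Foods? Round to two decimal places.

Mean R_i = (-4.5 − 3.5 + 1.1 + 7.8 + 5.8 + 5.9 + 9.6) / 7 = 3.1714%
Mean R_m = (-4.6 − 0.4 + 4.7 + 5.4 + 5.2 + 6.2 + 8.5) / 7 = 3.5714%
Σ(R_i − R̄_i)(R_m − R̄_m) = 138.4443  ⇒  Cov = 138.4443 / 7 = 19.7778
Σ(R_m − R̄_m)² = 121.0143  ⇒  Var(R_m) = 121.0143 / 7 = 17.2878
β = Cov / Var(R_m) = 19.7778 / 17.2878 = 1.1440
MRP = 12.02% − 3.98% = 8.04%
E(R) = R_f + β × MRP = 3.98% + 1.1440 × 8.04% = 13.18%

13.18%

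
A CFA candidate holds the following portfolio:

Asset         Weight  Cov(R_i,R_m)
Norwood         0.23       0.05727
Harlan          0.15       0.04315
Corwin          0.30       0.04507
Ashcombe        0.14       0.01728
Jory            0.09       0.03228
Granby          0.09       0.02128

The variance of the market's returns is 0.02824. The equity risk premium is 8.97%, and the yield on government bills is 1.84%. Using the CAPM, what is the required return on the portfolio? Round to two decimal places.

14.67%

β_Norwood = 0.05727 / 0.02824 = 2.0280
β_Harlan = 0.04315 / 0.02824 = 1.5280
β_Corwin = 0.04507 / 0.02824 = 1.5960
β_Ashcombe = 0.01728 / 0.02824 = 0.6119
β_Jory = 0.03228 / 0.02824 = 1.1431
β_Granby = 0.02128 / 0.02824 = 0.7535
β_P = Σ w_i β_i = 0.23×2.0280 + 0.15×1.5280 + 0.30×1.5960 + 0.14×0.6119 + 0.09×1.1431 + 0.09×0.7535 = 1.4308
E(R_P) = R_f + β_P × MRP = 1.84% + 1.4308 × 8.97% = 14.67%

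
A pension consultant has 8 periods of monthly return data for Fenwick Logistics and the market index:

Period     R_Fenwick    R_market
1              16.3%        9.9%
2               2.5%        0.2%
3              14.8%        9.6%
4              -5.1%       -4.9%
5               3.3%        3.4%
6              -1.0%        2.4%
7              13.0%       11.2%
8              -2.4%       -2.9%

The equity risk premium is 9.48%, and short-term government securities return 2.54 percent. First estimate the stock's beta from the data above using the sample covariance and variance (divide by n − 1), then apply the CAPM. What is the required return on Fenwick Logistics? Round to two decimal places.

14.92%

Mean R_i = (16.3 + 2.5 + 14.8 − 5.1 + 3.3 − 1.0 + 13.0 − 2.4) / 8 = 5.1750%
Mean R_m = (9.9 + 0.2 + 9.6 − 4.9 + 3.4 + 2.4 + 11.2 − 2.9) / 8 = 3.6125%
Σ(R_i − R̄_i)(R_m − R̄_m) = 340.7625  ⇒  Cov = 340.7625 / 7 = 48.6804
Σ(R_m − R̄_m)² = 260.9888  ⇒  Var(R_m) = 260.9888 / 7 = 37.2841
β = Cov / Var(R_m) = 48.6804 / 37.2841 = 1.3057
E(R) = R_f + β × MRP = 2.54% + 1.3057 × 9.48% = 14.92%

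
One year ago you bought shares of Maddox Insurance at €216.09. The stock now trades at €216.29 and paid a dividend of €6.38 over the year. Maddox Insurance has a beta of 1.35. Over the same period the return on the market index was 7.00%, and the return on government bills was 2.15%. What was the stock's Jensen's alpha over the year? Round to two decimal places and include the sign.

Realised HPR = (P1 + D1 − P0) / P0 = (216.29 + 6.38 − 216.09) / 216.09 = 6.58 / 216.09 = 3.0450%
MRP = 7.00% − 2.15% = 4.85%
CAPM required = R_f + β·MRP = 2.15% + 1.35 × 4.85% = 8.6975%
α = realised − required = 3.0450% − 8.6975% = -5.65%

-5.65%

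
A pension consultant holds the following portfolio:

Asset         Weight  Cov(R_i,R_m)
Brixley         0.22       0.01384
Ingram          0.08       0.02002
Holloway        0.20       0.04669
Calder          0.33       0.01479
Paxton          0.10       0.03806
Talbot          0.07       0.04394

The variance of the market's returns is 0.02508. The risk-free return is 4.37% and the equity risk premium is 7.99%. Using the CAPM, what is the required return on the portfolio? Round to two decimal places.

β_Brixley = 0.01384 / 0.02508 = 0.5518
β_Ingram = 0.02002 / 0.02508 = 0.7982
β_Holloway = 0.04669 / 0.02508 = 1.8616
β_Calder = 0.01479 / 0.02508 = 0.5897
β_Paxton = 0.03806 / 0.02508 = 1.5175
β_Talbot = 0.04394 / 0.02508 = 1.7520
β_P = Σ w_i β_i = 0.22×0.5518 + 0.08×0.7982 + 0.20×1.8616 + 0.33×0.5897 + 0.10×1.5175 + 0.07×1.7520 = 1.0266
E(R_P) = R_f + β_P × MRP = 4.37% + 1.0266 × 7.99% = 12.57%

12.57%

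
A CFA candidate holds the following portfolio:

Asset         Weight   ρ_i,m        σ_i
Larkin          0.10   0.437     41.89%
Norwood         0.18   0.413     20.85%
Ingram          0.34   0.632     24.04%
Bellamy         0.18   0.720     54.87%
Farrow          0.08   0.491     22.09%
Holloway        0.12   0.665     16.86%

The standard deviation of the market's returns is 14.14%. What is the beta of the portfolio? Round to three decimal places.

β_Larkin = 0.437 × 41.89% / 14.14% = 1.2946
β_Norwood = 0.413 × 20.85% / 14.14% = 0.6090
β_Ingram = 0.632 × 24.04% / 14.14% = 1.0745
β_Bellamy = 0.720 × 54.87% / 14.14% = 2.7939
β_Farrow = 0.491 × 22.09% / 14.14% = 0.7671
β_Holloway = 0.665 × 16.86% / 14.14% = 0.7929
β_P = Σ w_i β_i = 0.10×1.2946 + 0.18×0.6090 + 0.34×1.0745 + 0.18×2.7939 + 0.08×0.7671 + 0.12×0.7929 = 1.2638

1.264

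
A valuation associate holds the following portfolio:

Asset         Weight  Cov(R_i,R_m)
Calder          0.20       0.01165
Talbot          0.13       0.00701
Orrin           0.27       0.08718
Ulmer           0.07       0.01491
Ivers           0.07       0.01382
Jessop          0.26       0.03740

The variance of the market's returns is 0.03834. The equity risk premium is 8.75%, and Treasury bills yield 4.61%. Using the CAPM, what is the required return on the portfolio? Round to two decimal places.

β_Calder = 0.01165 / 0.03834 = 0.3039
β_Talbot = 0.00701 / 0.03834 = 0.1828
β_Orrin = 0.08718 / 0.03834 = 2.2739
β_Ulmer = 0.01491 / 0.03834 = 0.3889
β_Ivers = 0.01382 / 0.03834 = 0.3605
β_Jessop = 0.03740 / 0.03834 = 0.9755
β_P = Σ w_i β_i = 0.20×0.3039 + 0.13×0.1828 + 0.27×2.2739 + 0.07×0.3889 + 0.07×0.3605 + 0.26×0.9755 = 1.0046
E(R_P) = R_f + β_P × MRP = 4.61% + 1.0046 × 8.75% = 13.40%

13.40%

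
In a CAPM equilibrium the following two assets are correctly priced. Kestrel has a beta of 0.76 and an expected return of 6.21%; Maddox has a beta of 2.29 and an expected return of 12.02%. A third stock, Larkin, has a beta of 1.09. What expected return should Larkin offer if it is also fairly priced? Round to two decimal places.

MRP (SML slope) = (12.02% − 6.21%) / (2.29 − 0.76) = 5.81% / 1.53 = 3.7974%
R_f (intercept) = 6.21% − 0.76 × 3.7974% = 3.3240%
E(R_Larkin) = R_f + β × MRP = 3.3240% + 1.09 × 3.7974% = 7.46%

7.46%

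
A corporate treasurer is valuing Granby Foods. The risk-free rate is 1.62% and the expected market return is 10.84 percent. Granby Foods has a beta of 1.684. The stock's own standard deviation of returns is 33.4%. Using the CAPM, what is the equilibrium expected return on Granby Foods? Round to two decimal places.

17.15%

Market risk premium = E(R_m) − R_f = 10.84% − 1.62% = 9.22%
E(R) = R_f + β × MRP = 1.62% + 1.684 × 9.22% = 17.15%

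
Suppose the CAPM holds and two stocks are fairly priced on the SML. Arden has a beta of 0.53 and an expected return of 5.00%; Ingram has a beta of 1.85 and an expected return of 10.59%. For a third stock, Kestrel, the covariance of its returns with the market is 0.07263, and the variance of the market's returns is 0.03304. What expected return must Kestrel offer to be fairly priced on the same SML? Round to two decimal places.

12.06%

MRP = (10.59% − 5.00%) / (1.85 − 0.53) = 4.2348%
R_f = 5.00% − 0.53 × 4.2348% = 2.7556%
β_Kestrel = Cov / Var(R_m) = 0.07263 / 0.03304 = 2.1982
E(R_Kestrel) = R_f + β × MRP = 2.7556% + 2.1982 × 4.2348% = 12.06%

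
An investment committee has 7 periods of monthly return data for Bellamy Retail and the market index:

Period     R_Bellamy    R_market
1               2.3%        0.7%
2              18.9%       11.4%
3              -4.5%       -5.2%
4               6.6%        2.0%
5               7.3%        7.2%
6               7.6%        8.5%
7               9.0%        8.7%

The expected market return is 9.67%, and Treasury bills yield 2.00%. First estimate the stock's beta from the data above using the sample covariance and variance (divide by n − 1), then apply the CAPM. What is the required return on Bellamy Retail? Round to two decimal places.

10.49%

Mean R_i = (2.3 + 18.9 − 4.5 + 6.6 + 7.3 + 7.6 + 9.0) / 7 = 6.7429%
Mean R_m = (0.7 + 11.4 − 5.2 + 2.0 + 7.2 + 8.5 + 8.7) / 7 = 4.7571%
Σ(R_i − R̄_i)(R_m − R̄_m) = 224.5929  ⇒  Cov = 224.5929 / 6 = 37.4322
Σ(R_m − R̄_m)² = 202.8571  ⇒  Var(R_m) = 202.8571 / 6 = 33.8095
β = Cov / Var(R_m) = 37.4322 / 33.8095 = 1.1072
MRP = 9.67% − 2.00% = 7.67%
E(R) = R_f + β × MRP = 2.00% + 1.1072 × 7.67% = 10.49%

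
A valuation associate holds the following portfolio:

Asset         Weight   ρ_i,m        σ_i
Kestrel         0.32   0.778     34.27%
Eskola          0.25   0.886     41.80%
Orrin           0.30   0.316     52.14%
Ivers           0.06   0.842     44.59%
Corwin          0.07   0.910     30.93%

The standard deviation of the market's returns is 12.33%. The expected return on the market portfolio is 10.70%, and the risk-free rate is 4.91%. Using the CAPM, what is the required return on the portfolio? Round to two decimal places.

17.57%

β_Kestrel = 0.778 × 34.27% / 12.33% = 2.1624
β_Eskola = 0.886 × 41.80% / 12.33% = 3.0036
β_Orrin = 0.316 × 52.14% / 12.33% = 1.3363
β_Ivers = 0.842 × 44.59% / 12.33% = 3.0450
β_Corwin = 0.910 × 30.93% / 12.33% = 2.2827
β_P = Σ w_i β_i = 0.32×2.1624 + 0.25×3.0036 + 0.30×1.3363 + 0.06×3.0450 + 0.07×2.2827 = 2.1862
MRP = 10.70% − 4.91% = 5.79%
E(R_P) = R_f + β_P × MRP = 4.91% + 2.1862 × 5.79% = 17.57%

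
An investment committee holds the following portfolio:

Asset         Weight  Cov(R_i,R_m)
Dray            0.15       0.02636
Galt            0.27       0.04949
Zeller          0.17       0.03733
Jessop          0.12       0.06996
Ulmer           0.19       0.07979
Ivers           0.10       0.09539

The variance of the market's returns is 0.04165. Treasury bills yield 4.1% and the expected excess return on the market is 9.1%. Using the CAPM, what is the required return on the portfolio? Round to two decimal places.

16.50%

β_Dray = 0.02636 / 0.04165 = 0.6329
β_Galt = 0.04949 / 0.04165 = 1.1882
β_Zeller = 0.03733 / 0.04165 = 0.8963
β_Jessop = 0.06996 / 0.04165 = 1.6797
β_Ulmer = 0.07979 / 0.04165 = 1.9157
β_Ivers = 0.09539 / 0.04165 = 2.2903
β_P = Σ w_i β_i = 0.15×0.6329 + 0.27×1.1882 + 0.17×0.8963 + 0.12×1.6797 + 0.19×1.9157 + 0.10×2.2903 = 1.3627
E(R_P) = R_f + β_P × MRP = 4.1% + 1.3627 × 9.1% = 16.50%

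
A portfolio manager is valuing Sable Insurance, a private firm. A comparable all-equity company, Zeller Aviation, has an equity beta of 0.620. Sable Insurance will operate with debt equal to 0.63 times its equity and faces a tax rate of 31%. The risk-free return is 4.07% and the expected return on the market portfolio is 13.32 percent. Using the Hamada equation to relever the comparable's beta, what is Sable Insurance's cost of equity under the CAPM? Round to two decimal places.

12.30%

β_L = β_U × [1 + (1 − t)(D/E)] = 0.620 × [1 + (1 − 0.31) × 0.63]
    = 0.620 × [1 + 0.69 × 0.63] = 0.620 × 1.4347 = 0.8895
MRP = 13.32% − 4.07% = 9.25%
E(R) = R_f + β_L × MRP = 4.07% + 0.8895 × 9.25% = 12.30%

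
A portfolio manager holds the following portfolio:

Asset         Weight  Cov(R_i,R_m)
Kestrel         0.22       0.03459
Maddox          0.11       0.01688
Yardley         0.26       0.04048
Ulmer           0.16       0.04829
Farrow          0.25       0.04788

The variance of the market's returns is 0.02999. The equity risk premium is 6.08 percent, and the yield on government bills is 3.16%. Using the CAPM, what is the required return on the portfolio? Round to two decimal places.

11.21%

β_Kestrel = 0.03459 / 0.02999 = 1.1534
β_Maddox = 0.01688 / 0.02999 = 0.5629
β_Yardley = 0.04048 / 0.02999 = 1.3498
β_Ulmer = 0.04829 / 0.02999 = 1.6102
β_Farrow = 0.04788 / 0.02999 = 1.5965
β_P = Σ w_i β_i = 0.22×1.1534 + 0.11×0.5629 + 0.26×1.3498 + 0.16×1.6102 + 0.25×1.5965 = 1.3234
E(R_P) = R_f + β_P × MRP = 3.16% + 1.3234 × 6.08% = 11.21%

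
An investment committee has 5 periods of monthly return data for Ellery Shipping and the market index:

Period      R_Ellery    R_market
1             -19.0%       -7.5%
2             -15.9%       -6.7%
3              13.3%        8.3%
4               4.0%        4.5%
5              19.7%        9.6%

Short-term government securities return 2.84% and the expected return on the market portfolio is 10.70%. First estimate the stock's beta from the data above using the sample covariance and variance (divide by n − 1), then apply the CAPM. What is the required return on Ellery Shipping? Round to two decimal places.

Mean R_i = (-19.0 − 15.9 + 13.3 + 4.0 + 19.7) / 5 = 0.4200%
Mean R_m = (-7.5 − 6.7 + 8.3 + 4.5 + 9.6) / 5 = 1.6400%
Σ(R_i − R̄_i)(R_m − R̄_m) = 563.0960  ⇒  Cov = 563.0960 / 4 = 140.7740
Σ(R_m − R̄_m)² = 268.9920  ⇒  Var(R_m) = 268.9920 / 4 = 67.2480
β = Cov / Var(R_m) = 140.7740 / 67.2480 = 2.0934
MRP = 10.70% − 2.84% = 7.86%
E(R) = R_f + β × MRP = 2.84% + 2.0934 × 7.86% = 19.29%

19.29%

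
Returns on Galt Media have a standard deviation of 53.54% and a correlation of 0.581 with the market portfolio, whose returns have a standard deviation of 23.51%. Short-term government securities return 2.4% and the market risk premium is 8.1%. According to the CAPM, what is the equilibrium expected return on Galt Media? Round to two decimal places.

13.12%

β = ρ × σ_i / σ_m = 0.581 × 53.54% / 23.51% = 1.3231
E(R) = 2.4% + 1.3231 × 8.1% = 13.12%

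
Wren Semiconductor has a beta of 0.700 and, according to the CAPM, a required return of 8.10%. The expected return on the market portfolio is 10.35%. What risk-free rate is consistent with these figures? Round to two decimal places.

2.85%

E(R) = R_f + β(E(R_m) − R_f) = R_f(1 − β) + β·E(R_m)
8.10% = R_f × (1 − 0.700) + 0.700 × 10.35%
8.10% = R_f × 0.300 + 7.24500%
R_f = (8.10% − 7.24500%) / 0.300 = 2.85%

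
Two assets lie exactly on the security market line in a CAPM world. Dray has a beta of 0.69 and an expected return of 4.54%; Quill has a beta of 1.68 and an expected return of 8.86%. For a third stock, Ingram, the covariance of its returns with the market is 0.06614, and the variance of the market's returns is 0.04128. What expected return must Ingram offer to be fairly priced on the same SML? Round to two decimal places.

8.52%

MRP = (8.86% − 4.54%) / (1.68 − 0.69) = 4.3636%
R_f = 4.54% − 0.69 × 4.3636% = 1.5291%
β_Ingram = Cov / Var(R_m) = 0.06614 / 0.04128 = 1.6022
E(R_Ingram) = R_f + β × MRP = 1.5291% + 1.6022 × 4.3636% = 8.52%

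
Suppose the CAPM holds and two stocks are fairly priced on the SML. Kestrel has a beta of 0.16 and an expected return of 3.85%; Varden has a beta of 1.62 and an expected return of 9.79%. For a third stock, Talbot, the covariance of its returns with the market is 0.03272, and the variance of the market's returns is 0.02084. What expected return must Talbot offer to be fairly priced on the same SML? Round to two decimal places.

9.59%

MRP = (9.79% − 3.85%) / (1.62 − 0.16) = 4.0685%
R_f = 3.85% − 0.16 × 4.0685% = 3.1990%
β_Talbot = Cov / Var(R_m) = 0.03272 / 0.02084 = 1.5701
E(R_Talbot) = R_f + β × MRP = 3.1990% + 1.5701 × 4.0685% = 9.59%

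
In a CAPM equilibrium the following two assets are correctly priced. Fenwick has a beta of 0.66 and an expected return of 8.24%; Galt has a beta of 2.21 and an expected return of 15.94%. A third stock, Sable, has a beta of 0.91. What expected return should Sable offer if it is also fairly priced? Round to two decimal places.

9.48%

MRP (SML slope) = (15.94% − 8.24%) / (2.21 − 0.66) = 7.70% / 1.55 = 4.9677%
R_f (intercept) = 8.24% − 0.66 × 4.9677% = 4.9613%
E(R_Sable) = R_f + β × MRP = 4.9613% + 0.91 × 4.9677% = 9.48%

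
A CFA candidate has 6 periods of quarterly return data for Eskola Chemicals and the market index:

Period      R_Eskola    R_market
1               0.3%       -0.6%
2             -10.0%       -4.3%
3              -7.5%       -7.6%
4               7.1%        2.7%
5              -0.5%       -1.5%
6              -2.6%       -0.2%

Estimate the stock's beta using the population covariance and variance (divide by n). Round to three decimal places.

Mean R_i = (0.3 − 10.0 − 7.5 + 7.1 − 0.5 − 2.6) / 6 = -2.2000%
Mean R_m = (-0.6 − 4.3 − 7.6 + 2.7 − 1.5 − 0.2) / 6 = -1.9167%
Σ(R_i − R̄_i)(R_m − R̄_m) = 94.9600  ⇒  Cov = 94.9600 / 6 = 15.8267
Σ(R_m − R̄_m)² = 64.1483  ⇒  Var(R_m) = 64.1483 / 6 = 10.6914
β = Cov / Var(R_m) = 15.8267 / 10.6914 = 1.4803

1.480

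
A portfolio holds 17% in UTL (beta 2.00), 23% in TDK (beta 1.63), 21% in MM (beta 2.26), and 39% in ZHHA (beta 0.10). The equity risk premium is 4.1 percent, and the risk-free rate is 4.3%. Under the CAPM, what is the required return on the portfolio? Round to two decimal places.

9.34%

β_P = Σ w_i β_i = 0.17×2.00 + 0.23×1.63 + 0.21×2.26 + 0.39×0.10 = 1.2285
E(R_P) = R_f + β_P × MRP = 4.3% + 1.2285 × 4.1% = 9.34%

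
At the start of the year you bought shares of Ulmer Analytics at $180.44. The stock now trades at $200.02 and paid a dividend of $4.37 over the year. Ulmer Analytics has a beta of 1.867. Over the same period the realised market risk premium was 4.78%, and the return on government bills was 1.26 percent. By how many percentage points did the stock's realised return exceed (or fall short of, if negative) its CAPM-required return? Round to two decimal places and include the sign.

Realised HPR = (P1 + D1 − P0) / P0 = (200.02 + 4.37 − 180.44) / 180.44 = 23.95 / 180.44 = 13.2731%
CAPM required = R_f + β·MRP = 1.26% + 1.867 × 4.78% = 10.18426%
α = realised − required = 13.2731% − 10.18426% = +3.09%

+3.09%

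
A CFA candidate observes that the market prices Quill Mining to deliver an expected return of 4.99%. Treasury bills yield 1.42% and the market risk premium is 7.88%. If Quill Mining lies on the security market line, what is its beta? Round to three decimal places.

β = (E(R) − R_f) / MRP = (4.99% − 1.42%) / 7.88% = 3.57% / 7.88% = 0.453

0.453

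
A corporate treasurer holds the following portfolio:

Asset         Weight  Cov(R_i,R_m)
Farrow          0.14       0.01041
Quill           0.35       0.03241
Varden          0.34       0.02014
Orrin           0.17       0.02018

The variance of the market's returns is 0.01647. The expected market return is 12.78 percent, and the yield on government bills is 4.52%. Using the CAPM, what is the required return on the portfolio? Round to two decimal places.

β_Farrow = 0.01041 / 0.01647 = 0.6321
β_Quill = 0.03241 / 0.01647 = 1.9678
β_Varden = 0.02014 / 0.01647 = 1.2228
β_Orrin = 0.02018 / 0.01647 = 1.2253
β_P = Σ w_i β_i = 0.14×0.6321 + 0.35×1.9678 + 0.34×1.2228 + 0.17×1.2253 = 1.4013
MRP = 12.78% − 4.52% = 8.26%
E(R_P) = R_f + β_P × MRP = 4.52% + 1.4013 × 8.26% = 16.09%

16.09%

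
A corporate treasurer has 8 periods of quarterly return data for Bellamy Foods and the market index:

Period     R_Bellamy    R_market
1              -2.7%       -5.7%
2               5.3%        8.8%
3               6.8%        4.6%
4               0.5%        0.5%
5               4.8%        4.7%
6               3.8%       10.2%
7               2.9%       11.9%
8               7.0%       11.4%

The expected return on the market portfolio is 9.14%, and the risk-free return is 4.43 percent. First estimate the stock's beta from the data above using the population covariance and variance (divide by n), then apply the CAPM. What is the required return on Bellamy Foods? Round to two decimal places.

6.32%

Mean R_i = (-2.7 + 5.3 + 6.8 + 0.5 + 4.8 + 3.8 + 2.9 + 7.0) / 8 = 3.5500%
Mean R_m = (-5.7 + 8.8 + 4.6 + 0.5 + 4.7 + 10.2 + 11.9 + 11.4) / 8 = 5.8000%
Σ(R_i − R̄_i)(R_m − R̄_m) = 104.4700  ⇒  Cov = 104.4700 / 8 = 13.0588
Σ(R_m − R̄_m)² = 259.9200  ⇒  Var(R_m) = 259.9200 / 8 = 32.4900
β = Cov / Var(R_m) = 13.0588 / 32.4900 = 0.4019
MRP = 9.14% − 4.43% = 4.71%
E(R) = R_f + β × MRP = 4.43% + 0.4019 × 4.71% = 6.32%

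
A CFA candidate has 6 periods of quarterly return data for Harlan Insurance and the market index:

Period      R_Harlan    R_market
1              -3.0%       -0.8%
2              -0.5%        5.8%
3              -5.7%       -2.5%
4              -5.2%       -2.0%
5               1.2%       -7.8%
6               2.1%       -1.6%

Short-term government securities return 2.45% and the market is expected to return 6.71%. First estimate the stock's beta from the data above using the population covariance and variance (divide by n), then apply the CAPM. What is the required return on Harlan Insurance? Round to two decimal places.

2.22%

Mean R_i = (-3.0 − 0.5 − 5.7 − 5.2 + 1.2 + 2.1) / 6 = -1.8500%
Mean R_m = (-0.8 + 5.8 − 2.5 − 2.0 − 7.8 − 1.6) / 6 = -1.4833%
Σ(R_i − R̄_i)(R_m − R̄_m) = -5.0350  ⇒  Cov = -5.0350 / 6 = -0.8392
Σ(R_m − R̄_m)² = 94.7283  ⇒  Var(R_m) = 94.7283 / 6 = 15.7881
β = Cov / Var(R_m) = -0.8392 / 15.7881 = -0.0532
MRP = 6.71% − 2.45% = 4.26%
E(R) = R_f + β × MRP = 2.45% + -0.0532 × 4.26% = 2.22%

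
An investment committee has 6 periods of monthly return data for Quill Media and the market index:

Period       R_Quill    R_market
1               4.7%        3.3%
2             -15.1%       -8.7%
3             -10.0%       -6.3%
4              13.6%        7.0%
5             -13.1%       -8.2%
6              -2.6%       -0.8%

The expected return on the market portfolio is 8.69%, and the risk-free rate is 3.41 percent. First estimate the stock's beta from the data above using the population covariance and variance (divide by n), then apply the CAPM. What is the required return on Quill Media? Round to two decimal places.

12.46%

Mean R_i = (4.7 − 15.1 − 10.0 + 13.6 − 13.1 − 2.6) / 6 = -3.7500%
Mean R_m = (3.3 − 8.7 − 6.3 + 7.0 − 8.2 − 0.8) / 6 = -2.2833%
Σ(R_i − R̄_i)(R_m − R̄_m) = 363.2050  ⇒  Cov = 363.2050 / 6 = 60.5342
Σ(R_m − R̄_m)² = 211.8683  ⇒  Var(R_m) = 211.8683 / 6 = 35.3114
β = Cov / Var(R_m) = 60.5342 / 35.3114 = 1.7143
MRP = 8.69% − 3.41% = 5.28%
E(R) = R_f + β × MRP = 3.41% + 1.7143 × 5.28% = 12.46%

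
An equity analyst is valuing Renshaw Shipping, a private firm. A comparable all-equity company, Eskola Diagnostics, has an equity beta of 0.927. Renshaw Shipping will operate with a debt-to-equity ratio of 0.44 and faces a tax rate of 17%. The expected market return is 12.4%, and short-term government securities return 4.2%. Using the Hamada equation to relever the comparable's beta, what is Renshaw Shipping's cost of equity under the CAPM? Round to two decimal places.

β_L = β_U × [1 + (1 − t)(D/E)] = 0.927 × [1 + (1 − 0.17) × 0.44]
    = 0.927 × [1 + 0.83 × 0.44] = 0.927 × 1.3652 = 1.2655
MRP = 12.4% − 4.2% = 8.20%
E(R) = R_f + β_L × MRP = 4.2% + 1.2655 × 8.2% = 14.58%

14.58%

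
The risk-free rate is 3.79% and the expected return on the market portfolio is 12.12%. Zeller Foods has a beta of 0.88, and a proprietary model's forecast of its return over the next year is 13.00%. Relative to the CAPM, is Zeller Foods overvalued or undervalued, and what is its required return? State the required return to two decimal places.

MRP = 12.12% − 3.79% = 8.33%
Required return = R_f + β·MRP = 3.79% + 0.88 × 8.33% = 11.12%
Forecast 13.00% > required 11.12% → the stock plots above the SML → undervalued.

Undervalued; required return 11.12%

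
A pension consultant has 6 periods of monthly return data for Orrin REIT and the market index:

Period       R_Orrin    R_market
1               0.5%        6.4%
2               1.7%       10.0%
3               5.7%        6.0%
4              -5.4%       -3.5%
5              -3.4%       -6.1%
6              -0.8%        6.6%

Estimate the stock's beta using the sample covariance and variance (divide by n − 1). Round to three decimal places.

Mean R_i = (0.5 + 1.7 + 5.7 − 5.4 − 3.4 − 0.8) / 6 = -0.2833%
Mean R_m = (6.4 + 10.0 + 6.0 − 3.5 − 6.1 + 6.6) / 6 = 3.2333%
Σ(R_i − R̄_i)(R_m − R̄_m) = 94.2567  ⇒  Cov = 94.2567 / 5 = 18.8513
Σ(R_m − R̄_m)² = 207.2533  ⇒  Var(R_m) = 207.2533 / 5 = 41.4507
β = Cov / Var(R_m) = 18.8513 / 41.4507 = 0.4548

0.455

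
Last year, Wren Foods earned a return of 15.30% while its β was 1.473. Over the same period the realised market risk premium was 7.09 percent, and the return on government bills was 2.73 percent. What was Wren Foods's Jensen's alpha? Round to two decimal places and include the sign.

+2.13%

CAPM benchmark = R_f + β(R_m − R_f) = 2.73% + 1.473 × 7.09% = 13.17357%
α = actual − benchmark = 15.30% − 13.17357% = +2.13%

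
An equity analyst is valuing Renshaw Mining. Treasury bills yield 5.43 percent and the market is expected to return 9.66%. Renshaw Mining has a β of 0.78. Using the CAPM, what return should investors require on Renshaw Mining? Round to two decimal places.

Market risk premium = E(R_m) − R_f = 9.66% − 5.43% = 4.23%
E(R) = R_f + β × MRP = 5.43% + 0.78 × 4.23% = 8.73%

8.73%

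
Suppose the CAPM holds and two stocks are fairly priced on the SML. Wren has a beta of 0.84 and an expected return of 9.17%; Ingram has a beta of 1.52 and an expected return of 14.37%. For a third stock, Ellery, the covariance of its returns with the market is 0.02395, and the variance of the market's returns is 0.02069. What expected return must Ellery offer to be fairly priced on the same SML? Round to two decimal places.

MRP = (14.37% − 9.17%) / (1.52 − 0.84) = 7.6471%
R_f = 9.17% − 0.84 × 7.6471% = 2.7464%
β_Ellery = Cov / Var(R_m) = 0.02395 / 0.02069 = 1.1576
E(R_Ellery) = R_f + β × MRP = 2.7464% + 1.1576 × 7.6471% = 11.60%

11.60%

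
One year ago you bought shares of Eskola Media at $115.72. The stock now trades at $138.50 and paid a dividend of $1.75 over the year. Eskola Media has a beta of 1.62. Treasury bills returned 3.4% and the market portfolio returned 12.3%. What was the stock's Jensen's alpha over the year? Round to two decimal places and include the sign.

+3.38%

Realised HPR = (P1 + D1 − P0) / P0 = (138.50 + 1.75 − 115.72) / 115.72 = 24.53 / 115.72 = 21.1977%
MRP = 12.3% − 3.4% = 8.90%
CAPM required = R_f + β·MRP = 3.4% + 1.62 × 8.9% = 17.8180%
α = realised − required = 21.1977% − 17.8180% = +3.38%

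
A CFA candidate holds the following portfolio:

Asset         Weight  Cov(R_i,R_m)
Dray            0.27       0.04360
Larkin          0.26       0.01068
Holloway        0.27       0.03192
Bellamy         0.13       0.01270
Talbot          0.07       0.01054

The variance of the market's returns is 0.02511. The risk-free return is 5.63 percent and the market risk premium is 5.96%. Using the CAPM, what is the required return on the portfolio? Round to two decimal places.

β_Dray = 0.04360 / 0.02511 = 1.7364
β_Larkin = 0.01068 / 0.02511 = 0.4253
β_Holloway = 0.03192 / 0.02511 = 1.2712
β_Bellamy = 0.01270 / 0.02511 = 0.5058
β_Talbot = 0.01054 / 0.02511 = 0.4198
β_P = Σ w_i β_i = 0.27×1.7364 + 0.26×0.4253 + 0.27×1.2712 + 0.13×0.5058 + 0.07×0.4198 = 1.0178
E(R_P) = R_f + β_P × MRP = 5.63% + 1.0178 × 5.96% = 11.70%

11.70%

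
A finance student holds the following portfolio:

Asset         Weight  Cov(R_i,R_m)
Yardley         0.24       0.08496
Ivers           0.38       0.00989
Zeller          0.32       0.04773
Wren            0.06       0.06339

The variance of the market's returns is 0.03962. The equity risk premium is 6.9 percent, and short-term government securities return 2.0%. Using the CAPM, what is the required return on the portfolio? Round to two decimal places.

9.53%

β_Yardley = 0.08496 / 0.03962 = 2.1444
β_Ivers = 0.00989 / 0.03962 = 0.2496
β_Zeller = 0.04773 / 0.03962 = 1.2047
β_Wren = 0.06339 / 0.03962 = 1.5999
β_P = Σ w_i β_i = 0.24×2.1444 + 0.38×0.2496 + 0.32×1.2047 + 0.06×1.5999 = 1.0910
E(R_P) = R_f + β_P × MRP = 2.0% + 1.0910 × 6.9% = 9.53%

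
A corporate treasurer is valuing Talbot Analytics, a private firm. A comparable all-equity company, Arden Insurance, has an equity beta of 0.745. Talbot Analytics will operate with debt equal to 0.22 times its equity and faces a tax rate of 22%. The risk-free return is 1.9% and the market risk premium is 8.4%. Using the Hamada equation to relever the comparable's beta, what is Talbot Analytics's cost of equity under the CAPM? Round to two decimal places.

9.23%

β_L = β_U × [1 + (1 − t)(D/E)] = 0.745 × [1 + (1 − 0.22) × 0.22]
    = 0.745 × [1 + 0.78 × 0.22] = 0.745 × 1.1716 = 0.8728
E(R) = R_f + β_L × MRP = 1.9% + 0.8728 × 8.4% = 9.23%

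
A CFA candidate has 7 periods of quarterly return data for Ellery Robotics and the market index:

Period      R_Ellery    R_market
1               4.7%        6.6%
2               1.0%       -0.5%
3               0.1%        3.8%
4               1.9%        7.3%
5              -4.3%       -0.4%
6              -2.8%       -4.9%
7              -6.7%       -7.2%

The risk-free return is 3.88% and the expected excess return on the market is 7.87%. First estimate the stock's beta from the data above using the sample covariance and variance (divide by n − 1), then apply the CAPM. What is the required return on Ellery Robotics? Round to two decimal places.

8.68%

Mean R_i = (4.7 + 1.0 + 0.1 + 1.9 − 4.3 − 2.8 − 6.7) / 7 = -0.8714%
Mean R_m = (6.6 − 0.5 + 3.8 + 7.3 − 0.4 − 4.9 − 7.2) / 7 = 0.6714%
Σ(R_i − R̄_i)(R_m − R̄_m) = 112.5457  ⇒  Cov = 112.5457 / 6 = 18.7576
Σ(R_m − R̄_m)² = 184.3943  ⇒  Var(R_m) = 184.3943 / 6 = 30.7324
β = Cov / Var(R_m) = 18.7576 / 30.7324 = 0.6104
E(R) = R_f + β × MRP = 3.88% + 0.6104 × 7.87% = 8.68%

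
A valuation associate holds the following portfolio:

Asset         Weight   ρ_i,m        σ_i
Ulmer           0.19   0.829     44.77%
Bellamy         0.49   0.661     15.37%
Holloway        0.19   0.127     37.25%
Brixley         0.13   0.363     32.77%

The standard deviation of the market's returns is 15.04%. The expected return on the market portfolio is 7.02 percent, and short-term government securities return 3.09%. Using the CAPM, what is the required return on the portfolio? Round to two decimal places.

β_Ulmer = 0.829 × 44.77% / 15.04% = 2.4677
β_Bellamy = 0.661 × 15.37% / 15.04% = 0.6755
β_Holloway = 0.127 × 37.25% / 15.04% = 0.3145
β_Brixley = 0.363 × 32.77% / 15.04% = 0.7909
β_P = Σ w_i β_i = 0.19×2.4677 + 0.49×0.6755 + 0.19×0.3145 + 0.13×0.7909 = 0.9624
MRP = 7.02% − 3.09% = 3.93%
E(R_P) = R_f + β_P × MRP = 3.09% + 0.9624 × 3.93% = 6.87%

6.87%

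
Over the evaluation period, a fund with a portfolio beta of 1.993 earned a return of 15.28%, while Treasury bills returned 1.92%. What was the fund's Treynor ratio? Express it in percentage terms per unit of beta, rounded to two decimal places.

6.70%

Treynor = (R_P − R_f) / β_P = (15.28% − 1.92%) / 1.9930 = 13.36% / 1.9930 = 6.70%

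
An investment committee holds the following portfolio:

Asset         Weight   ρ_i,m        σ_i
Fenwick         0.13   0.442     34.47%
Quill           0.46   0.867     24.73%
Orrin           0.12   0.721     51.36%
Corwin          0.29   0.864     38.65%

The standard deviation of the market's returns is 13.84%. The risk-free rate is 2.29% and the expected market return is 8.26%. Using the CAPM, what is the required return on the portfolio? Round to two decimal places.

13.49%

β_Fenwick = 0.442 × 34.47% / 13.84% = 1.1008
β_Quill = 0.867 × 24.73% / 13.84% = 1.5492
β_Orrin = 0.721 × 51.36% / 13.84% = 2.6756
β_Corwin = 0.864 × 38.65% / 13.84% = 2.4128
β_P = Σ w_i β_i = 0.13×1.1008 + 0.46×1.5492 + 0.12×2.6756 + 0.29×2.4128 = 1.8765
MRP = 8.26% − 2.29% = 5.97%
E(R_P) = R_f + β_P × MRP = 2.29% + 1.8765 × 5.97% = 13.49%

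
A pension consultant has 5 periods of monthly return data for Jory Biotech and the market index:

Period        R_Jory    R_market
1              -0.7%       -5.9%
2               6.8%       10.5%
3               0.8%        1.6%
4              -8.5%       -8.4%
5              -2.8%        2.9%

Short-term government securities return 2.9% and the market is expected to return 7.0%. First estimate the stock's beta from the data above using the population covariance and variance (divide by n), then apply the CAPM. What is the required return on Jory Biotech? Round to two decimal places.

Mean R_i = (-0.7 + 6.8 + 0.8 − 8.5 − 2.8) / 5 = -0.8800%
Mean R_m = (-5.9 + 10.5 + 1.6 − 8.4 + 2.9) / 5 = 0.1400%
Σ(R_i − R̄_i)(R_m − R̄_m) = 140.7060  ⇒  Cov = 140.7060 / 5 = 28.1412
Σ(R_m − R̄_m)² = 226.4920  ⇒  Var(R_m) = 226.4920 / 5 = 45.2984
β = Cov / Var(R_m) = 28.1412 / 45.2984 = 0.6212
MRP = 7.0% − 2.9% = 4.10%
E(R) = R_f + β × MRP = 2.9% + 0.6212 × 4.1% = 5.45%

5.45%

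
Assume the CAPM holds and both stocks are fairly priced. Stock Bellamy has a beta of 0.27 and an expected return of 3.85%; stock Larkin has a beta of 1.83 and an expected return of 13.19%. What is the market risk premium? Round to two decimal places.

Both satisfy E(R) = R_f + β·MRP, so the slope of the SML is
MRP = (13.19% − 3.85%) / (1.83 − 0.27) = 9.34% / 1.56 = 5.9872%

5.99%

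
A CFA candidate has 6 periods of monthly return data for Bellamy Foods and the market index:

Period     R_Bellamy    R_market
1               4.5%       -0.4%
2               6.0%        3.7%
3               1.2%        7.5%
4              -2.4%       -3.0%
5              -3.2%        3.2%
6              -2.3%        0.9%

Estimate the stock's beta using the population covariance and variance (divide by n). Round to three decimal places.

Mean R_i = (4.5 + 6.0 + 1.2 − 2.4 − 3.2 − 2.3) / 6 = 0.6333%
Mean R_m = (-0.4 + 3.7 + 7.5 − 3.0 + 3.2 + 0.9) / 6 = 1.9833%
Σ(R_i − R̄_i)(R_m − R̄_m) = 16.7533  ⇒  Cov = 16.7533 / 6 = 2.7922
Σ(R_m − R̄_m)² = 66.5483  ⇒  Var(R_m) = 66.5483 / 6 = 11.0914
β = Cov / Var(R_m) = 2.7922 / 11.0914 = 0.2517

0.252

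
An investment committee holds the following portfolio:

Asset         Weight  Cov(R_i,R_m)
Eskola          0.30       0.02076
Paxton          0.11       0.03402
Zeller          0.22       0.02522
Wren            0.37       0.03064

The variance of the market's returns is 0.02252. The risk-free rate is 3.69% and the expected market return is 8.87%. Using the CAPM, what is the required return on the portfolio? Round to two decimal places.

β_Eskola = 0.02076 / 0.02252 = 0.9218
β_Paxton = 0.03402 / 0.02252 = 1.5107
β_Zeller = 0.02522 / 0.02252 = 1.1199
β_Wren = 0.03064 / 0.02252 = 1.3606
β_P = Σ w_i β_i = 0.30×0.9218 + 0.11×1.5107 + 0.22×1.1199 + 0.37×1.3606 = 1.1925
MRP = 8.87% − 3.69% = 5.18%
E(R_P) = R_f + β_P × MRP = 3.69% + 1.1925 × 5.18% = 9.87%

9.87%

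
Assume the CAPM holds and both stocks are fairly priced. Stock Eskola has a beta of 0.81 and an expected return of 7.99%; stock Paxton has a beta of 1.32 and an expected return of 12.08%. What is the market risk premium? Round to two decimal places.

Both satisfy E(R) = R_f + β·MRP, so the slope of the SML is
MRP = (12.08% − 7.99%) / (1.32 − 0.81) = 4.09% / 0.51 = 8.0196%

8.02%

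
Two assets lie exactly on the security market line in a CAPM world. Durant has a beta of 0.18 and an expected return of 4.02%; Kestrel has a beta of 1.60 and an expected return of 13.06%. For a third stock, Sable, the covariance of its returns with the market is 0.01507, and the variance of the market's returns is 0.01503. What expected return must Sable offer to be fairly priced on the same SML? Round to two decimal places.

9.26%

MRP = (13.06% − 4.02%) / (1.60 − 0.18) = 6.3662%
R_f = 4.02% − 0.18 × 6.3662% = 2.8741%
β_Sable = Cov / Var(R_m) = 0.01507 / 0.01503 = 1.0027
E(R_Sable) = R_f + β × MRP = 2.8741% + 1.0027 × 6.3662% = 9.26%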